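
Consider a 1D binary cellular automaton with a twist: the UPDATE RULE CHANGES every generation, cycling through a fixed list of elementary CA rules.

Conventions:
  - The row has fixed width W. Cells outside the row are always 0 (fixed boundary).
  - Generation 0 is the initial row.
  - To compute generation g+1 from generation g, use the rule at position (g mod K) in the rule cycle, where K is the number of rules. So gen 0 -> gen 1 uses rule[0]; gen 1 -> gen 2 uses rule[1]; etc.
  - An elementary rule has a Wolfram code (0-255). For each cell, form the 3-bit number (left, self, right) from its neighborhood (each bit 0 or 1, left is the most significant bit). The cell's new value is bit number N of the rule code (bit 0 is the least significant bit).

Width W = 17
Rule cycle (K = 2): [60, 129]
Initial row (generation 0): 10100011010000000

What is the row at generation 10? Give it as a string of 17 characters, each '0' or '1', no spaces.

Gen 0: 10100011010000000
Gen 1 (rule 60): 11110010111000000
Gen 2 (rule 129): 01100000010011111
Gen 3 (rule 60): 01010000011010000
Gen 4 (rule 129): 00000111000000111
Gen 5 (rule 60): 00000100100000100
Gen 6 (rule 129): 11110000001110001
Gen 7 (rule 60): 10001000001001001
Gen 8 (rule 129): 00100011100000000
Gen 9 (rule 60): 00110010010000000
Gen 10 (rule 129): 10000000000111111

Answer: 10000000000111111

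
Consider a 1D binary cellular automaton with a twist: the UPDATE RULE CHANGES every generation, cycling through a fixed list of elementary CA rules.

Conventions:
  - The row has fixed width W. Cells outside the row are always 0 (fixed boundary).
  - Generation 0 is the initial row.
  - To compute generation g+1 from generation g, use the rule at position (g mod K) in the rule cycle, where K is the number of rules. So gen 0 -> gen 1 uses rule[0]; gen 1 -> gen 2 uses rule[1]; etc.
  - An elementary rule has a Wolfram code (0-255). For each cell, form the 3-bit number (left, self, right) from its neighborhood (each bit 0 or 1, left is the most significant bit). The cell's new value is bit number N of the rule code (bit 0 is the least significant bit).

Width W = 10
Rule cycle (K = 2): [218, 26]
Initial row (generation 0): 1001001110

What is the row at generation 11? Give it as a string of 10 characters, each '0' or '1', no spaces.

Gen 0: 1001001110
Gen 1 (rule 218): 0110111111
Gen 2 (rule 26): 1100100000
Gen 3 (rule 218): 1111010000
Gen 4 (rule 26): 1000001000
Gen 5 (rule 218): 0100010100
Gen 6 (rule 26): 1010100010
Gen 7 (rule 218): 0000010101
Gen 8 (rule 26): 0000100000
Gen 9 (rule 218): 0001010000
Gen 10 (rule 26): 0010001000
Gen 11 (rule 218): 0101010100

Answer: 0101010100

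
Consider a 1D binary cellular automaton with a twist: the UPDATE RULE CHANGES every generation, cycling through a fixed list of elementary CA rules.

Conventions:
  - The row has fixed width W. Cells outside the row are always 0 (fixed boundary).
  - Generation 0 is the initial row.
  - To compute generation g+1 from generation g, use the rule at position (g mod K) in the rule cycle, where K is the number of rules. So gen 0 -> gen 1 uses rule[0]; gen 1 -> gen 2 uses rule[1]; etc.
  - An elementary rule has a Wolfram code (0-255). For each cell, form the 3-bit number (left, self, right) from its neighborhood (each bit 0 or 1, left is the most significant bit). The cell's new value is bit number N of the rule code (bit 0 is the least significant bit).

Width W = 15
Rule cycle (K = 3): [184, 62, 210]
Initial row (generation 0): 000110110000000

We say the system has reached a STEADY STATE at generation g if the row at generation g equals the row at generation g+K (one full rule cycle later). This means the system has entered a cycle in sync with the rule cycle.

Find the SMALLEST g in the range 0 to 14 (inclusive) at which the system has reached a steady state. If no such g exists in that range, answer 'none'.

Gen 0: 000110110000000
Gen 1 (rule 184): 000101101000000
Gen 2 (rule 62): 001111011100000
Gen 3 (rule 210): 010111001110000
Gen 4 (rule 184): 001110101101000
Gen 5 (rule 62): 011001111011100
Gen 6 (rule 210): 101110111001110
Gen 7 (rule 184): 011101110101101
Gen 8 (rule 62): 110011001111011
Gen 9 (rule 210): 011101110111001
Gen 10 (rule 184): 011011101110100
Gen 11 (rule 62): 110110011001110
Gen 12 (rule 210): 010011101110111
Gen 13 (rule 184): 001011011101110
Gen 14 (rule 62): 011110110011001
Gen 15 (rule 210): 101110011101110
Gen 16 (rule 184): 011101011011101
Gen 17 (rule 62): 110011110110011

Answer: none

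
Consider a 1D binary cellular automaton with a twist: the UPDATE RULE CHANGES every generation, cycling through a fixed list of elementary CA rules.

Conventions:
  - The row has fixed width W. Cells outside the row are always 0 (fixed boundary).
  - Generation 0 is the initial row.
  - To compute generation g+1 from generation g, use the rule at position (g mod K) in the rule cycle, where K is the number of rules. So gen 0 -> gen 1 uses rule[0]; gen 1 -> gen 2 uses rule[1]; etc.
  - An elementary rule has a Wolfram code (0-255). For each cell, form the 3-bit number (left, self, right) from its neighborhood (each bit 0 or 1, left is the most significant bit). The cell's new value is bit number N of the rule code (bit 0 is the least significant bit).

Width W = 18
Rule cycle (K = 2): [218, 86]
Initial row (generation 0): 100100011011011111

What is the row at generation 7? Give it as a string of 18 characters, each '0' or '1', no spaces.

Gen 0: 100100011011011111
Gen 1 (rule 218): 011010111011011111
Gen 2 (rule 86): 101010001001000001
Gen 3 (rule 218): 000001010110100010
Gen 4 (rule 86): 000011010010110111
Gen 5 (rule 218): 000111001100110111
Gen 6 (rule 86): 001001110111010001
Gen 7 (rule 218): 010111110111001010

Answer: 010111110111001010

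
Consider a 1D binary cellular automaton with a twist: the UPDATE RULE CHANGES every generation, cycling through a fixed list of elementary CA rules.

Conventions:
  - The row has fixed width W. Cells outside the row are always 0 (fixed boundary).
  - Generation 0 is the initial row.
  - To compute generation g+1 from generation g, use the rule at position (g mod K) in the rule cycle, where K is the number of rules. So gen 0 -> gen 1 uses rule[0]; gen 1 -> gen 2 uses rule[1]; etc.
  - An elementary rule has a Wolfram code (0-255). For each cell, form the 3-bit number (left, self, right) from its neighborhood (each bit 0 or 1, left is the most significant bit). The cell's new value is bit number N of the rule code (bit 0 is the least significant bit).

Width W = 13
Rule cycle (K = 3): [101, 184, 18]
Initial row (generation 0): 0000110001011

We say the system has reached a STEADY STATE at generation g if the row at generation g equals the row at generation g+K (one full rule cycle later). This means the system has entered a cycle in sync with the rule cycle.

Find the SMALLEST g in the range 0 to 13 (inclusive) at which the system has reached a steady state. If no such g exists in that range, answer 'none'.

Answer: 3

Derivation:
Gen 0: 0000110001011
Gen 1 (rule 101): 1110010101101
Gen 2 (rule 184): 1101001011010
Gen 3 (rule 18): 0000110000001
Gen 4 (rule 101): 1110010111101
Gen 5 (rule 184): 1101001111010
Gen 6 (rule 18): 0000110000001
Gen 7 (rule 101): 1110010111101
Gen 8 (rule 184): 1101001111010
Gen 9 (rule 18): 0000110000001
Gen 10 (rule 101): 1110010111101
Gen 11 (rule 184): 1101001111010
Gen 12 (rule 18): 0000110000001
Gen 13 (rule 101): 1110010111101
Gen 14 (rule 184): 1101001111010
Gen 15 (rule 18): 0000110000001
Gen 16 (rule 101): 1110010111101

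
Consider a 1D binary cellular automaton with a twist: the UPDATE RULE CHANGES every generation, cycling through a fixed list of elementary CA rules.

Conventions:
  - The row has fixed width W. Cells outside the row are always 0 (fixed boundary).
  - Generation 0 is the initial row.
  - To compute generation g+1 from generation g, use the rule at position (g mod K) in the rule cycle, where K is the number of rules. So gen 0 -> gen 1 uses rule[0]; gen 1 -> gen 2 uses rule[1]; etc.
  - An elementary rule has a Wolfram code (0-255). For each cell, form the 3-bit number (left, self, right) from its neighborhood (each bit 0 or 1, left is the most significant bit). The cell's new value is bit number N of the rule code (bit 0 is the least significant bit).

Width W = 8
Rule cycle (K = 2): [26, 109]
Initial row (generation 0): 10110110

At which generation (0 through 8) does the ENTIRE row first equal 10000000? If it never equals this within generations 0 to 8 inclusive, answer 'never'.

Gen 0: 10110110
Gen 1 (rule 26): 00100101
Gen 2 (rule 109): 10100111
Gen 3 (rule 26): 00011100
Gen 4 (rule 109): 11010101
Gen 5 (rule 26): 10000000
Gen 6 (rule 109): 10111111
Gen 7 (rule 26): 00100000
Gen 8 (rule 109): 10101111

Answer: 5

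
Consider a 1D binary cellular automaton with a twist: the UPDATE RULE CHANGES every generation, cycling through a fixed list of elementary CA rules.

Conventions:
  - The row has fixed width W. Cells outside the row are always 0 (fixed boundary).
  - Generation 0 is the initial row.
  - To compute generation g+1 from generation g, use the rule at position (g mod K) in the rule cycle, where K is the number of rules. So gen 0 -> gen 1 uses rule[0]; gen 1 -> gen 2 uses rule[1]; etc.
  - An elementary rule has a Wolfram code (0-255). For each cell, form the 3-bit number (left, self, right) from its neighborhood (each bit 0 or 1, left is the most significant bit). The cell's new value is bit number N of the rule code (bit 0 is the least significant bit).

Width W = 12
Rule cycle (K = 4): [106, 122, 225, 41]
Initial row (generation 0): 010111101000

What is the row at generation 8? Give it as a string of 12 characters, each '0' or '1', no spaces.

Gen 0: 010111101000
Gen 1 (rule 106): 101100110000
Gen 2 (rule 122): 011111111000
Gen 3 (rule 225): 001111111011
Gen 4 (rule 41): 101000000110
Gen 5 (rule 106): 010000001110
Gen 6 (rule 122): 101000011011
Gen 7 (rule 225): 010011001101
Gen 8 (rule 41): 000010001010

Answer: 000010001010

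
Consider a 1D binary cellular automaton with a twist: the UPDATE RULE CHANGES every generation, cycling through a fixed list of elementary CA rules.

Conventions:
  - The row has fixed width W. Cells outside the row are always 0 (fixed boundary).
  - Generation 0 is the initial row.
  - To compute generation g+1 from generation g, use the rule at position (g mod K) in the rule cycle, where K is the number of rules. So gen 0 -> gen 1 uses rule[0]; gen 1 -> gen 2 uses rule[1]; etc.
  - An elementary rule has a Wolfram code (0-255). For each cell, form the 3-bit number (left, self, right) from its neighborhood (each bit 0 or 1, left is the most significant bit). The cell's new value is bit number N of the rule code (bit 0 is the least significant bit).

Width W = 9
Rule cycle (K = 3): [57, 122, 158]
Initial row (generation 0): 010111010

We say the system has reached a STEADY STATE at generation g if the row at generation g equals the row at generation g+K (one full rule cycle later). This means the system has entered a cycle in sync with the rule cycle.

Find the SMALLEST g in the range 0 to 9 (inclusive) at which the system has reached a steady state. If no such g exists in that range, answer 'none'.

Gen 0: 010111010
Gen 1 (rule 57): 001100101
Gen 2 (rule 122): 011111010
Gen 3 (rule 158): 111110011
Gen 4 (rule 57): 100001010
Gen 5 (rule 122): 010010101
Gen 6 (rule 158): 111110101
Gen 7 (rule 57): 100001010
Gen 8 (rule 122): 010010101
Gen 9 (rule 158): 111110101
Gen 10 (rule 57): 100001010
Gen 11 (rule 122): 010010101
Gen 12 (rule 158): 111110101

Answer: 4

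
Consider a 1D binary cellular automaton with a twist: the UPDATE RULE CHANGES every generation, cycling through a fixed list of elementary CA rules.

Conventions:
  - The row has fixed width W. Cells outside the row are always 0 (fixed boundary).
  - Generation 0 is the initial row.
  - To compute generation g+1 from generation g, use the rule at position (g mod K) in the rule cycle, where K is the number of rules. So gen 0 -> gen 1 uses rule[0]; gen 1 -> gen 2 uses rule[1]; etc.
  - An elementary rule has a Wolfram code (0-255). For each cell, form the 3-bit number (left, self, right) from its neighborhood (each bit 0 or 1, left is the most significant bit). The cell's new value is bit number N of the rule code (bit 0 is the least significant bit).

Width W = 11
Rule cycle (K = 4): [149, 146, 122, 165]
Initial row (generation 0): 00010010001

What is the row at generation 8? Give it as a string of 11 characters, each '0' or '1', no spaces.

Answer: 01111110110

Derivation:
Gen 0: 00010010001
Gen 1 (rule 149): 11011011101
Gen 2 (rule 146): 00000001000
Gen 3 (rule 122): 00000010100
Gen 4 (rule 165): 11111011101
Gen 5 (rule 149): 01110001001
Gen 6 (rule 146): 10101010110
Gen 7 (rule 122): 01010101111
Gen 8 (rule 165): 01111110110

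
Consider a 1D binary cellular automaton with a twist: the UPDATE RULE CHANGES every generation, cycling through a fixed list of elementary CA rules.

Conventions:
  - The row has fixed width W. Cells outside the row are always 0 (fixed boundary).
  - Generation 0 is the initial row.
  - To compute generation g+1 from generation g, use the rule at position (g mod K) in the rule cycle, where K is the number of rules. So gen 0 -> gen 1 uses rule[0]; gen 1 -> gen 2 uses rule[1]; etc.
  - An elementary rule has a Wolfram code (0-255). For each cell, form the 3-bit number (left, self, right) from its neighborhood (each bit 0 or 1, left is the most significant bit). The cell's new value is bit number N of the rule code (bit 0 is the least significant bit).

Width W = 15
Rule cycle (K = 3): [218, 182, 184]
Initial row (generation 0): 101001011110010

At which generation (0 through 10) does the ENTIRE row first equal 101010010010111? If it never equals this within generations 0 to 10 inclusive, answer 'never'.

Answer: never

Derivation:
Gen 0: 101001011110010
Gen 1 (rule 218): 000110011111101
Gen 2 (rule 182): 001001101111011
Gen 3 (rule 184): 000101011110110
Gen 4 (rule 218): 001000011110111
Gen 5 (rule 182): 011100101101010
Gen 6 (rule 184): 011010011010101
Gen 7 (rule 218): 111001111000000
Gen 8 (rule 182): 010110110100000
Gen 9 (rule 184): 001101101010000
Gen 10 (rule 218): 011101100001000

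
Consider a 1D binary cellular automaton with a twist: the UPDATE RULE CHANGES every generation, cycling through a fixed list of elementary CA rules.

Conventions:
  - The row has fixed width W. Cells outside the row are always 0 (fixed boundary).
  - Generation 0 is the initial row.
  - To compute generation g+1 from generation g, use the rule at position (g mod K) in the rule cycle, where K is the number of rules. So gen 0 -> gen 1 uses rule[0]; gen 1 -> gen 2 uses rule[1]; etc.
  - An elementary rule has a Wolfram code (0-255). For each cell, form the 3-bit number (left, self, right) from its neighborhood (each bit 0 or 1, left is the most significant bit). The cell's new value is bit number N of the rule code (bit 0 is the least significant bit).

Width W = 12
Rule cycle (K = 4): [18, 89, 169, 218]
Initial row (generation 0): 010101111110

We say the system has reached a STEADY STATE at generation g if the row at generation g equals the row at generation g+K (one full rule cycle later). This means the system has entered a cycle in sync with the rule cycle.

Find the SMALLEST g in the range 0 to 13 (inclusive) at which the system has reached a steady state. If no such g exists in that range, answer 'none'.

Answer: 4

Derivation:
Gen 0: 010101111110
Gen 1 (rule 18): 100000000001
Gen 2 (rule 89): 011111111100
Gen 3 (rule 169): 011111111001
Gen 4 (rule 218): 111111111110
Gen 5 (rule 18): 000000000001
Gen 6 (rule 89): 111111111100
Gen 7 (rule 169): 111111111001
Gen 8 (rule 218): 111111111110
Gen 9 (rule 18): 000000000001
Gen 10 (rule 89): 111111111100
Gen 11 (rule 169): 111111111001
Gen 12 (rule 218): 111111111110
Gen 13 (rule 18): 000000000001
Gen 14 (rule 89): 111111111100
Gen 15 (rule 169): 111111111001
Gen 16 (rule 218): 111111111110
Gen 17 (rule 18): 000000000001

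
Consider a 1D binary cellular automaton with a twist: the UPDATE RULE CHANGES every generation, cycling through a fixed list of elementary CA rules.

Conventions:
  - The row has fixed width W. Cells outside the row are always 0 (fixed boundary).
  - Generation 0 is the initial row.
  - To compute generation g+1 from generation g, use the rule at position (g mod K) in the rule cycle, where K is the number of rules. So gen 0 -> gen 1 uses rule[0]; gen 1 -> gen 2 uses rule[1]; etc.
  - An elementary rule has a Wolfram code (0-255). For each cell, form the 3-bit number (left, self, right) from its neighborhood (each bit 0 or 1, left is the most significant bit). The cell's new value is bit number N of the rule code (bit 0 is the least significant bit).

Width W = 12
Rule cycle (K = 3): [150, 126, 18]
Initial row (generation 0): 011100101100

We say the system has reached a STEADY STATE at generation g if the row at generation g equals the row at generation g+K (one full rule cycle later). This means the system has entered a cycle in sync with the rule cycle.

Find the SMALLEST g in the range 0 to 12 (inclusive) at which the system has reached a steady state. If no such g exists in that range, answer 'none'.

Answer: 3

Derivation:
Gen 0: 011100101100
Gen 1 (rule 150): 101011100010
Gen 2 (rule 126): 111110110111
Gen 3 (rule 18): 000000000000
Gen 4 (rule 150): 000000000000
Gen 5 (rule 126): 000000000000
Gen 6 (rule 18): 000000000000
Gen 7 (rule 150): 000000000000
Gen 8 (rule 126): 000000000000
Gen 9 (rule 18): 000000000000
Gen 10 (rule 150): 000000000000
Gen 11 (rule 126): 000000000000
Gen 12 (rule 18): 000000000000
Gen 13 (rule 150): 000000000000
Gen 14 (rule 126): 000000000000
Gen 15 (rule 18): 000000000000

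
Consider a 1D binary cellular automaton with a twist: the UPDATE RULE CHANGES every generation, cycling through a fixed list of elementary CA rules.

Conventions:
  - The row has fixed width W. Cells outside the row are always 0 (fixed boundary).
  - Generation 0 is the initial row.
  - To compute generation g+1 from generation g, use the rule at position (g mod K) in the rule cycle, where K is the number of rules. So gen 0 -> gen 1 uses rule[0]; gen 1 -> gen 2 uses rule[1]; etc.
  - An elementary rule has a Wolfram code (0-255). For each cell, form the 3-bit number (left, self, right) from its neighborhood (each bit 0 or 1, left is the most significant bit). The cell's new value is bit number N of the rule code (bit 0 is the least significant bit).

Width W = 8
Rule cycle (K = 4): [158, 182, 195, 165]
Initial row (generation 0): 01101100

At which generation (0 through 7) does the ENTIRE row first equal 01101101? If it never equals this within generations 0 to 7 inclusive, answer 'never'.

Answer: 5

Derivation:
Gen 0: 01101100
Gen 1 (rule 158): 11001010
Gen 2 (rule 182): 00111111
Gen 3 (rule 195): 11011111
Gen 4 (rule 165): 00101110
Gen 5 (rule 158): 01101101
Gen 6 (rule 182): 10010011
Gen 7 (rule 195): 00100101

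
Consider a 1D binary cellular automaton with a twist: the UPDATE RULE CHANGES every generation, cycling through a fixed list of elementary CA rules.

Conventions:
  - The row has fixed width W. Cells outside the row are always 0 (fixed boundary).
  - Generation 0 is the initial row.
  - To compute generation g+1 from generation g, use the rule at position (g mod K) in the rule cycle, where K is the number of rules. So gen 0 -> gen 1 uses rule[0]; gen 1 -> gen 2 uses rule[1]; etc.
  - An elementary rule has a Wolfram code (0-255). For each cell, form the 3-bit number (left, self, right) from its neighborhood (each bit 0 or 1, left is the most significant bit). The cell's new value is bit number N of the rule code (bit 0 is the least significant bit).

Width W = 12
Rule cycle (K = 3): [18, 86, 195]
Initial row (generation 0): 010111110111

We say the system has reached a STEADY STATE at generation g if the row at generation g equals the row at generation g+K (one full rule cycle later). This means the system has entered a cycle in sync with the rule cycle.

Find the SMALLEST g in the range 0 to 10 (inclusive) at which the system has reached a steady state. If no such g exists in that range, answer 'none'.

Answer: 1

Derivation:
Gen 0: 010111110111
Gen 1 (rule 18): 100000000000
Gen 2 (rule 86): 110000000000
Gen 3 (rule 195): 010111111111
Gen 4 (rule 18): 100000000000
Gen 5 (rule 86): 110000000000
Gen 6 (rule 195): 010111111111
Gen 7 (rule 18): 100000000000
Gen 8 (rule 86): 110000000000
Gen 9 (rule 195): 010111111111
Gen 10 (rule 18): 100000000000
Gen 11 (rule 86): 110000000000
Gen 12 (rule 195): 010111111111
Gen 13 (rule 18): 100000000000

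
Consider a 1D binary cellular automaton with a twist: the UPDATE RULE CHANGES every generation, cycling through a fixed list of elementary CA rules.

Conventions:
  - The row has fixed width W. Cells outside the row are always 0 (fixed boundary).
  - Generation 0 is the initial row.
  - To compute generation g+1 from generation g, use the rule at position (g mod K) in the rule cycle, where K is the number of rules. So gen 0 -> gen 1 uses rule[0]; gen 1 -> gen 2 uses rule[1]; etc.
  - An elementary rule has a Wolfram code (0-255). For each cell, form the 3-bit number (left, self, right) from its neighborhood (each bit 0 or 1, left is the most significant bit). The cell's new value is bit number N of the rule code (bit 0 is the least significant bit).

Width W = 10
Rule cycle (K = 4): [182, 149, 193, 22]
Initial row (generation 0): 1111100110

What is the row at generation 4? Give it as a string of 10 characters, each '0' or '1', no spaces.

Answer: 1101001000

Derivation:
Gen 0: 1111100110
Gen 1 (rule 182): 0111011001
Gen 2 (rule 149): 0010000101
Gen 3 (rule 193): 1000110000
Gen 4 (rule 22): 1101001000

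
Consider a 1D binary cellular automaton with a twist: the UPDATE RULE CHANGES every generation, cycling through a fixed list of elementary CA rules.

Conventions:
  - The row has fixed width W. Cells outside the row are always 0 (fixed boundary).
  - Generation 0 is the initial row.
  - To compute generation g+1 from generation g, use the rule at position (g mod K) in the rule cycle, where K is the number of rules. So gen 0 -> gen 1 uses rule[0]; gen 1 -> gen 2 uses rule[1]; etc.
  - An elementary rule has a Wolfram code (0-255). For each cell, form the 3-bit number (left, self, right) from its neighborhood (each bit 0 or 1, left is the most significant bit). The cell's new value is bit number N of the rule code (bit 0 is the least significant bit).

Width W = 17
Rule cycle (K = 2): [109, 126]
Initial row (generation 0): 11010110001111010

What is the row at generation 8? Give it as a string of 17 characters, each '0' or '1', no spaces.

Gen 0: 11010110001111010
Gen 1 (rule 109): 11111110101001110
Gen 2 (rule 126): 10000011111111011
Gen 3 (rule 109): 10111010000001111
Gen 4 (rule 126): 11101111000011001
Gen 5 (rule 109): 10111001011011001
Gen 6 (rule 126): 11101111111111111
Gen 7 (rule 109): 10111000000000001
Gen 8 (rule 126): 11101100000000011

Answer: 11101100000000011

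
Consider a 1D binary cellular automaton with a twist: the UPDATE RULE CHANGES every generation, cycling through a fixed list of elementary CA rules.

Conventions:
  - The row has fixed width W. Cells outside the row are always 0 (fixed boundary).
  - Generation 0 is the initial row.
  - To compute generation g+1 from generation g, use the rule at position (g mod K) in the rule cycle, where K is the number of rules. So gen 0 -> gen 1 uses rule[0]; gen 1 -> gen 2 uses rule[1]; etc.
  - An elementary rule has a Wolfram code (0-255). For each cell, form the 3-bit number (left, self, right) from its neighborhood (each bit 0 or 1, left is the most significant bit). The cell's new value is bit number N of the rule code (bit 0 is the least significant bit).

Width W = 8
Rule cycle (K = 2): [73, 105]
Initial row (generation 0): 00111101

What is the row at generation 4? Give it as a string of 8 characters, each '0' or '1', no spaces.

Gen 0: 00111101
Gen 1 (rule 73): 10100100
Gen 2 (rule 105): 01000001
Gen 3 (rule 73): 00011100
Gen 4 (rule 105): 11010101

Answer: 11010101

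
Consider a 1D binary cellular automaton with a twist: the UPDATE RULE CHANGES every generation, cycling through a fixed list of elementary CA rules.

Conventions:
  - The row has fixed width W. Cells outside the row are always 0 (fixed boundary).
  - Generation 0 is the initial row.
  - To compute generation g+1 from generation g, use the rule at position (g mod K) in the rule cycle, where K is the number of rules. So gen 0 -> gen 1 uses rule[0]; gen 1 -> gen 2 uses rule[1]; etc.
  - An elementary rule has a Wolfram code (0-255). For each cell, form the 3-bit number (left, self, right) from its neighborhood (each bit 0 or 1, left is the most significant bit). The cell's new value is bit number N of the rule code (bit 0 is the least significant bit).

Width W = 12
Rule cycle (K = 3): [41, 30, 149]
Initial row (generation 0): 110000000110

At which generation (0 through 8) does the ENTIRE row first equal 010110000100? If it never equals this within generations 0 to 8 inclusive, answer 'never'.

Gen 0: 110000000110
Gen 1 (rule 41): 100111110100
Gen 2 (rule 30): 111100000110
Gen 3 (rule 149): 011011110001
Gen 4 (rule 41): 010110000100
Gen 5 (rule 30): 110101001110
Gen 6 (rule 149): 000101100101
Gen 7 (rule 41): 110011000010
Gen 8 (rule 30): 101110100111

Answer: 4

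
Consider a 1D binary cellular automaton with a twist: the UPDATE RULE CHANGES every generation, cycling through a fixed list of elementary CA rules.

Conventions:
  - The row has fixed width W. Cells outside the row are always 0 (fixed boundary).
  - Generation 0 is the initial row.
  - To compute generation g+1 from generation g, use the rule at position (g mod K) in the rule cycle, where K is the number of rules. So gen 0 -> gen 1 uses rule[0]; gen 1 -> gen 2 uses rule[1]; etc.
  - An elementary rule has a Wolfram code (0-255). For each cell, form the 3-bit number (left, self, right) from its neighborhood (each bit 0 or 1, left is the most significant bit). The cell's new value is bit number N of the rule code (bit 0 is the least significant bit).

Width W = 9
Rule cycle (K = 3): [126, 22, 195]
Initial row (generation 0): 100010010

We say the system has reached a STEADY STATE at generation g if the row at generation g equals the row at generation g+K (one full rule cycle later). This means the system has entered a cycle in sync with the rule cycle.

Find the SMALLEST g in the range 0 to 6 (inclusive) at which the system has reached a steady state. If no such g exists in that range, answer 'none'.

Answer: none

Derivation:
Gen 0: 100010010
Gen 1 (rule 126): 110111111
Gen 2 (rule 22): 000000000
Gen 3 (rule 195): 111111111
Gen 4 (rule 126): 100000001
Gen 5 (rule 22): 110000011
Gen 6 (rule 195): 010111101
Gen 7 (rule 126): 111100111
Gen 8 (rule 22): 000011000
Gen 9 (rule 195): 111101011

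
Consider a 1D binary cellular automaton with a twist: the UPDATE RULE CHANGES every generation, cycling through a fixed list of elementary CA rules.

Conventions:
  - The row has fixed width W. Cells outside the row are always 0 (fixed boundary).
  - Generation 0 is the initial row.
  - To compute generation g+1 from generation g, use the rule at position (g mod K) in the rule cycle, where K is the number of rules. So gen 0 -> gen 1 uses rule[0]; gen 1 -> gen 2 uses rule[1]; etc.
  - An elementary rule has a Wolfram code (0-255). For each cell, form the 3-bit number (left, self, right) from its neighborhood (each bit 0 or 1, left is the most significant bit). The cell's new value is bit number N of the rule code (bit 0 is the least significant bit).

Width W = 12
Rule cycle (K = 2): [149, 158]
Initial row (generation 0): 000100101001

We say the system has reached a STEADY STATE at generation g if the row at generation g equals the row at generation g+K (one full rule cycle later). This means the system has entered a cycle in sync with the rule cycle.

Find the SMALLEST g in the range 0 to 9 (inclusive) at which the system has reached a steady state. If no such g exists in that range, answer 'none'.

Gen 0: 000100101001
Gen 1 (rule 149): 110110101101
Gen 2 (rule 158): 100100101001
Gen 3 (rule 149): 110110101101
Gen 4 (rule 158): 100100101001
Gen 5 (rule 149): 110110101101
Gen 6 (rule 158): 100100101001
Gen 7 (rule 149): 110110101101
Gen 8 (rule 158): 100100101001
Gen 9 (rule 149): 110110101101
Gen 10 (rule 158): 100100101001
Gen 11 (rule 149): 110110101101

Answer: 1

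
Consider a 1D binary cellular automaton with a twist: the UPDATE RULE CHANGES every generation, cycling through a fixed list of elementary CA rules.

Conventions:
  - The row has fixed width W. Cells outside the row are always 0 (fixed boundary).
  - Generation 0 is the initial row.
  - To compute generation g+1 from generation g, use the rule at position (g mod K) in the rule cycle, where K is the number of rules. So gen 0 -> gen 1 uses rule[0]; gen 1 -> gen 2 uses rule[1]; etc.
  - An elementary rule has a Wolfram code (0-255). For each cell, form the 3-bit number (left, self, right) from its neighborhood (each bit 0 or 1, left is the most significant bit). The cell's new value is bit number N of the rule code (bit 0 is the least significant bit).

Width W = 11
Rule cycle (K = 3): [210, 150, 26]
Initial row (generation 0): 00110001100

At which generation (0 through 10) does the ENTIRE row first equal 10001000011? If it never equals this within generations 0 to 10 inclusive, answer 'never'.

Answer: 7

Derivation:
Gen 0: 00110001100
Gen 1 (rule 210): 01011010110
Gen 2 (rule 150): 11000010001
Gen 3 (rule 26): 10100101010
Gen 4 (rule 210): 00011000001
Gen 5 (rule 150): 00100100011
Gen 6 (rule 26): 01011010110
Gen 7 (rule 210): 10001000011
Gen 8 (rule 150): 11011100100
Gen 9 (rule 26): 10010011010
Gen 10 (rule 210): 01101101001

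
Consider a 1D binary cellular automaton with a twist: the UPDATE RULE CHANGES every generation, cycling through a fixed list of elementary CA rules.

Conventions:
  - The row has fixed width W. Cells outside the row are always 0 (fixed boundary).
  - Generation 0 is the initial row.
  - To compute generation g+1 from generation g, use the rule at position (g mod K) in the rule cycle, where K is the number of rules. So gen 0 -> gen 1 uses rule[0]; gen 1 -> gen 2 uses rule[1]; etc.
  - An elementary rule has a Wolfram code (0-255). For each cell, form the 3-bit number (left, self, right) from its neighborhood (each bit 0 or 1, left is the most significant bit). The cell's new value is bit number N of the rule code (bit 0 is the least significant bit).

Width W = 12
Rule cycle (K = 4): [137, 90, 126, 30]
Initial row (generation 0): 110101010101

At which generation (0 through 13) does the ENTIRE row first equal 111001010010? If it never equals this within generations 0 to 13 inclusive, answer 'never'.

Gen 0: 110101010101
Gen 1 (rule 137): 100000000000
Gen 2 (rule 90): 010000000000
Gen 3 (rule 126): 111000000000
Gen 4 (rule 30): 100100000000
Gen 5 (rule 137): 000001111111
Gen 6 (rule 90): 000011000001
Gen 7 (rule 126): 000111100011
Gen 8 (rule 30): 001100010110
Gen 9 (rule 137): 101001000100
Gen 10 (rule 90): 000110101010
Gen 11 (rule 126): 001111111111
Gen 12 (rule 30): 011000000000
Gen 13 (rule 137): 010011111111

Answer: never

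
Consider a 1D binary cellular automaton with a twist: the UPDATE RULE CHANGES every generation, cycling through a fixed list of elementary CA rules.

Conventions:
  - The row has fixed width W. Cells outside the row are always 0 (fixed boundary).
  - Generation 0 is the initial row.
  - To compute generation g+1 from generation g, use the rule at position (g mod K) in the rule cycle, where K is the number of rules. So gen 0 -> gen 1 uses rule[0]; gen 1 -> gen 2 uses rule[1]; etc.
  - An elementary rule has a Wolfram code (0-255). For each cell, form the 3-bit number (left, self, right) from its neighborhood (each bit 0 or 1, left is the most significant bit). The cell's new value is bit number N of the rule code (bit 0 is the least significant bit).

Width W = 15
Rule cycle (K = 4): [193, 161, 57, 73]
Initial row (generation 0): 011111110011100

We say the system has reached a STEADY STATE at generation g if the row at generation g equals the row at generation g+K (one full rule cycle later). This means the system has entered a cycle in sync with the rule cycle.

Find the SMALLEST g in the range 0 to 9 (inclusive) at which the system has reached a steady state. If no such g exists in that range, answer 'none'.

Answer: none

Derivation:
Gen 0: 011111110011100
Gen 1 (rule 193): 001111110001101
Gen 2 (rule 161): 100111100100010
Gen 3 (rule 57): 010100010011001
Gen 4 (rule 73): 000001000011000
Gen 5 (rule 193): 111100011001011
Gen 6 (rule 161): 011001000000100
Gen 7 (rule 57): 010100111110011
Gen 8 (rule 73): 000000100010011
Gen 9 (rule 193): 111110001000001
Gen 10 (rule 161): 011100100011100
Gen 11 (rule 57): 010010011010011
Gen 12 (rule 73): 000000011000011
Gen 13 (rule 193): 111111001011001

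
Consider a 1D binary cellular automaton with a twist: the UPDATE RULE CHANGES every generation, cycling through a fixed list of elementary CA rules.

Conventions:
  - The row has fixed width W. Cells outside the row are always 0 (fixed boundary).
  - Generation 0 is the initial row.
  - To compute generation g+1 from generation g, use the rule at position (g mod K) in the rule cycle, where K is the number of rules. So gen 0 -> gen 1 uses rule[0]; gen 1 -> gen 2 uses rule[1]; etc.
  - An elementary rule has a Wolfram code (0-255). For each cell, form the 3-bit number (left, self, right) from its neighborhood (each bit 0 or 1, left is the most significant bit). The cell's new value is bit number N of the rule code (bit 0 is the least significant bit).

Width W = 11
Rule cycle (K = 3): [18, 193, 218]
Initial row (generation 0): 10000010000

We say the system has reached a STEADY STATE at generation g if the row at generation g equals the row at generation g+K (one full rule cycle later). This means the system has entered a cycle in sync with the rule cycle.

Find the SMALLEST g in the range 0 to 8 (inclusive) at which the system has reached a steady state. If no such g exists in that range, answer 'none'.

Answer: 1

Derivation:
Gen 0: 10000010000
Gen 1 (rule 18): 01000101000
Gen 2 (rule 193): 00010000011
Gen 3 (rule 218): 00101000111
Gen 4 (rule 18): 01000101000
Gen 5 (rule 193): 00010000011
Gen 6 (rule 218): 00101000111
Gen 7 (rule 18): 01000101000
Gen 8 (rule 193): 00010000011
Gen 9 (rule 218): 00101000111
Gen 10 (rule 18): 01000101000
Gen 11 (rule 193): 00010000011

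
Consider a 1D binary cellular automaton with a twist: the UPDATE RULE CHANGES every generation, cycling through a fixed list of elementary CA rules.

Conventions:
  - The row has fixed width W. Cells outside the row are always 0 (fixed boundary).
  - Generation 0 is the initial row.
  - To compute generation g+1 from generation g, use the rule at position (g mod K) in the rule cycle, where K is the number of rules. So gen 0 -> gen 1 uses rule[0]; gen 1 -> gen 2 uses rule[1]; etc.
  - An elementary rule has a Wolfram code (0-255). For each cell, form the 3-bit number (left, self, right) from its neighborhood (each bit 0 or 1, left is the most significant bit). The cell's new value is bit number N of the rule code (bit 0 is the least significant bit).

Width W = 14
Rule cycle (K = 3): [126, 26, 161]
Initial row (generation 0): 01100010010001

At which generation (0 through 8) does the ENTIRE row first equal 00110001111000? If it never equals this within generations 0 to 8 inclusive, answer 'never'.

Answer: 3

Derivation:
Gen 0: 01100010010001
Gen 1 (rule 126): 11110111111011
Gen 2 (rule 26): 10000100000010
Gen 3 (rule 161): 00110001111000
Gen 4 (rule 126): 01111011001100
Gen 5 (rule 26): 11000010111010
Gen 6 (rule 161): 00011001010100
Gen 7 (rule 126): 00111111111110
Gen 8 (rule 26): 01100000000001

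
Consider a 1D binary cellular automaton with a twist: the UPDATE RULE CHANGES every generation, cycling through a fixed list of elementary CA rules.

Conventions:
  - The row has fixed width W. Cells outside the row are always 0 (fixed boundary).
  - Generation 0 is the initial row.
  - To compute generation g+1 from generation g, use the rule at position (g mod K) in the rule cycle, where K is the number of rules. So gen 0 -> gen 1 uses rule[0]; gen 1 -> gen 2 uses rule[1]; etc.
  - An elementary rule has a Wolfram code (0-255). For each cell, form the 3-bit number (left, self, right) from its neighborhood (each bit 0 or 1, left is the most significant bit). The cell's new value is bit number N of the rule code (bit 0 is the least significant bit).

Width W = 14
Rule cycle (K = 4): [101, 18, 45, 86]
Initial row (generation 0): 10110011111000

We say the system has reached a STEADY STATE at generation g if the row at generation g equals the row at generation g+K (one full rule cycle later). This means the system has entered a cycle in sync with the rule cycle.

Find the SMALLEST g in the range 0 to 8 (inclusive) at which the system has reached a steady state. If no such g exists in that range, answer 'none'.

Gen 0: 10110011111000
Gen 1 (rule 101): 11010000001011
Gen 2 (rule 18): 00001000010000
Gen 3 (rule 45): 11101011010111
Gen 4 (rule 86): 00101001010001
Gen 5 (rule 101): 10111001110101
Gen 6 (rule 18): 00000110000000
Gen 7 (rule 45): 11110100111111
Gen 8 (rule 86): 00010111000001
Gen 9 (rule 101): 11011001011101
Gen 10 (rule 18): 00000110000000
Gen 11 (rule 45): 11110100111111
Gen 12 (rule 86): 00010111000001

Answer: 6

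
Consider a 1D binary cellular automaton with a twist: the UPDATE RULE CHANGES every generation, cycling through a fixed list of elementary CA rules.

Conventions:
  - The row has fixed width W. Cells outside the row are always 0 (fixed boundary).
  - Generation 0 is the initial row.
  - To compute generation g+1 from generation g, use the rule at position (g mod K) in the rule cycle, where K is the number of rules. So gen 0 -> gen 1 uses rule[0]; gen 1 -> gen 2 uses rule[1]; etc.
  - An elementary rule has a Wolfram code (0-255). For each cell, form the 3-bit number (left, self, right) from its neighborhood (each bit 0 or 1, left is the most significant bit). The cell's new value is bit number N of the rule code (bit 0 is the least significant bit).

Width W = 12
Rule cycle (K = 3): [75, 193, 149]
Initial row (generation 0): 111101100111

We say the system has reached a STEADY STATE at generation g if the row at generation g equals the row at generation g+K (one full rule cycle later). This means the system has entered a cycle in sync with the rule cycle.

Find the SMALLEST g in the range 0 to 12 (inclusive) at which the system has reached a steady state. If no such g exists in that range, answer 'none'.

Answer: none

Derivation:
Gen 0: 111101100111
Gen 1 (rule 75): 100101101101
Gen 2 (rule 193): 000000100100
Gen 3 (rule 149): 111110110111
Gen 4 (rule 75): 100010110101
Gen 5 (rule 193): 001000010000
Gen 6 (rule 149): 101111011111
Gen 7 (rule 75): 001001010001
Gen 8 (rule 193): 100000000100
Gen 9 (rule 149): 111111110111
Gen 10 (rule 75): 100000010101
Gen 11 (rule 193): 001111000000
Gen 12 (rule 149): 100110111111
Gen 13 (rule 75): 001110100001
Gen 14 (rule 193): 100110001100
Gen 15 (rule 149): 110001100011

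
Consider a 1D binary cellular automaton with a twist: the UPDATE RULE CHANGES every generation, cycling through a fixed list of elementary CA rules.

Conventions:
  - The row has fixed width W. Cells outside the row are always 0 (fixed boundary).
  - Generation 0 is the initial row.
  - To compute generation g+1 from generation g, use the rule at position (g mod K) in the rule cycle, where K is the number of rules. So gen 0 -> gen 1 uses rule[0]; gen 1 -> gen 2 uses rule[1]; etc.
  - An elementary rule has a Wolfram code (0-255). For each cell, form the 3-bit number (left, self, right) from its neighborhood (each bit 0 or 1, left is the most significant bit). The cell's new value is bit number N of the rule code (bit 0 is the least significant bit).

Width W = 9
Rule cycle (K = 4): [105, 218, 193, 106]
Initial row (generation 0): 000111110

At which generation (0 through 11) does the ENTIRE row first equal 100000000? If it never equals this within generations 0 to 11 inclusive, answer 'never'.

Answer: 4

Derivation:
Gen 0: 000111110
Gen 1 (rule 105): 110100010
Gen 2 (rule 218): 110010101
Gen 3 (rule 193): 010000000
Gen 4 (rule 106): 100000000
Gen 5 (rule 105): 001111111
Gen 6 (rule 218): 011111111
Gen 7 (rule 193): 001111111
Gen 8 (rule 106): 011000001
Gen 9 (rule 105): 011011100
Gen 10 (rule 218): 111011110
Gen 11 (rule 193): 011001110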